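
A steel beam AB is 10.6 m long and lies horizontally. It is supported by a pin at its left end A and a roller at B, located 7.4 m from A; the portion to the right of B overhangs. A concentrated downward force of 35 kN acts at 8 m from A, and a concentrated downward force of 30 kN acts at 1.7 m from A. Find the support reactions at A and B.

ΣM about A: B_y·7.4 − 35·8 − 30·1.7 = 0 → B_y = 331/7.4 = 44.7297 ≈ 44.73 kN.
ΣF_y = 0: A_y + 44.7297 − 35 − 30 = 0 → A_y = 20.27 kN.
ΣF_x = 0: no horizontal applied forces, so A_x = 0.

A_x = 0, A_y = 20.27 kN, B_y = 44.73 kN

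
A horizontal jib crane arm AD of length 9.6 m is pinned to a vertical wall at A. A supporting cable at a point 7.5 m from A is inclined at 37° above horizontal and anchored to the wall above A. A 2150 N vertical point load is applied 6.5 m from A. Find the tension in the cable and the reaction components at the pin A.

ΣM about A: T·sin37°·7.5 − 2150·6.5 = 0 → T = 13975/(7.5·0.601815) = 3096.19 ≈ 3096 N.
ΣF_x = 0: A_x − T·cos37° = 0 → A_x = 3096.19 × 0.798636 = 2473 N.
ΣF_y = 0: A_y + T·sin37° − 2150 = 0 → A_y = 2150 − 3096.19 × 0.601815 = 286.7 N.

T = 3096 N, A_x = 2473 N, A_y = 286.7 N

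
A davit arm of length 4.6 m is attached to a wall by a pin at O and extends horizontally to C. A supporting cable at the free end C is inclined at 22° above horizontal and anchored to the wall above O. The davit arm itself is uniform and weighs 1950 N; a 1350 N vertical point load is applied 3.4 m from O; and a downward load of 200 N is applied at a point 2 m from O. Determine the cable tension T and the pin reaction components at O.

ΣM about O: T·sin22°·4.6 − 1950·2.3 − 1350·3.4 − 200·2 = 0 → T = 9475/(4.6·0.374607) = 5498.52 ≈ 5499 N.
ΣF_x = 0: O_x − T·cos22° = 0 → O_x = 5498.52 × 0.927184 = 5098 N.
ΣF_y = 0: O_y + T·sin22° − 1950 − 1350 − 200 = 0 → O_y = 3500 − 5498.52 × 0.374607 = 1440 N.

T = 5499 N, O_x = 5098 N, O_y = 1440 N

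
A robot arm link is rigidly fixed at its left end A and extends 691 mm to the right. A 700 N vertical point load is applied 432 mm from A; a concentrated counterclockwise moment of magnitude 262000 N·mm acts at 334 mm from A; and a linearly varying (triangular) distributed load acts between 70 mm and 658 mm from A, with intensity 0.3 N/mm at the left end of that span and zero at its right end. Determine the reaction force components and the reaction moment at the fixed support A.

A_x = 0, A_y = 788.2 N, M_A = 63860 N·mm

Resultant of the triangular load: ½ × 0.3 × 588 = 88.2 N, acting at 266 mm from A (one-third of the span from the peak).
ΣF_x = 0: A_x = 0.
ΣF_y = 0: A_y − 700 − ½·0.3·588 = 0 → A_y = 788.2 N.
ΣM about A: M_A − 700·432 + 262000 − (½·0.3·588)·266 = 0 → M_A = 63860 N·mm.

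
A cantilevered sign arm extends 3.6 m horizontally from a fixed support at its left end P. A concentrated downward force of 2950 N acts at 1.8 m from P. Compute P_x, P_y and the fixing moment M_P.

ΣF_x = 0: P_x = 0.
ΣF_y = 0: P_y − 2950 = 0 → P_y = 2950 N.
ΣM about P: M_P − 2950·1.8 = 0 → M_P = 5310 N·m.

P_x = 0, P_y = 2950 N, M_P = 5310 N·m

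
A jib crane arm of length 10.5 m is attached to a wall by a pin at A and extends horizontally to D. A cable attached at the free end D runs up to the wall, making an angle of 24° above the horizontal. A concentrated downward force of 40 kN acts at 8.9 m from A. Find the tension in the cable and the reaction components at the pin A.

T = 83.36 kN, A_x = 76.15 kN, A_y = 6.095 kN

ΣM about A: T·sin24°·10.5 − 40·8.9 = 0 → T = 356/(10.5·0.406737) = 83.3579 ≈ 83.36 kN.
ΣF_x = 0: A_x − T·cos24° = 0 → A_x = 83.3579 × 0.913545 = 76.15 kN.
ΣF_y = 0: A_y + T·sin24° − 40 = 0 → A_y = 40 − 83.3579 × 0.406737 = 6.095 kN.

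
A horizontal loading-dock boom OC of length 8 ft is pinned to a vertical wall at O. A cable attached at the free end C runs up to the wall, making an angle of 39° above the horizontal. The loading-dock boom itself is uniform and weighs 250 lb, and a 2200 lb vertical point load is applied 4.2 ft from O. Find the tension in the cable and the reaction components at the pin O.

ΣM about O: T·sin39°·8 − 250·4 − 2200·4.2 = 0 → T = 10240/(8·0.62932) = 2033.94 ≈ 2034 lb.
ΣF_x = 0: O_x − T·cos39° = 0 → O_x = 2033.94 × 0.777146 = 1581 lb.
ΣF_y = 0: O_y + T·sin39° − 250 − 2200 = 0 → O_y = 2450 − 2033.94 × 0.62932 = 1170 lb.

T = 2034 lb, O_x = 1581 lb, O_y = 1170 lb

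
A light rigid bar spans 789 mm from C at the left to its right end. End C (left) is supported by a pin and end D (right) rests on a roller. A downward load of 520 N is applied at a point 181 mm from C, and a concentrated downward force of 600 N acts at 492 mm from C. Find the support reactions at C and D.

ΣM about C: D_y·789 − 520·181 − 600·492 = 0 → D_y = 389320/789 = 493.435 ≈ 493.4 N.
ΣF_y = 0: C_y + 493.435 − 520 − 600 = 0 → C_y = 626.6 N.
ΣF_x = 0: no horizontal applied forces, so C_x = 0.

C_x = 0, C_y = 626.6 N, D_y = 493.4 N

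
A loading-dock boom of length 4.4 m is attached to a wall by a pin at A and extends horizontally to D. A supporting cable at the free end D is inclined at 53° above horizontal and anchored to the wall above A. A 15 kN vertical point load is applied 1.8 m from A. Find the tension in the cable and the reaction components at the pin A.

T = 7.684 kN, A_x = 4.624 kN, A_y = 8.864 kN

ΣM about A: T·sin53°·4.4 − 15·1.8 = 0 → T = 27/(4.4·0.798636) = 7.68356 ≈ 7.684 kN.
ΣF_x = 0: A_x − T·cos53° = 0 → A_x = 7.68356 × 0.601815 = 4.624 kN.
ΣF_y = 0: A_y + T·sin53° − 15 = 0 → A_y = 15 − 7.68356 × 0.798636 = 8.864 kN.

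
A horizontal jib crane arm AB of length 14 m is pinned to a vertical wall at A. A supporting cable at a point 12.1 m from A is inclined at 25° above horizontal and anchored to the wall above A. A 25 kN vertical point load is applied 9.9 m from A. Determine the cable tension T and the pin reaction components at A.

T = 48.40 kN, A_x = 43.86 kN, A_y = 4.545 kN

ΣM about A: T·sin25°·12.1 − 25·9.9 = 0 → T = 247.5/(12.1·0.422618) = 48.3996 ≈ 48.40 kN.
ΣF_x = 0: A_x − T·cos25° = 0 → A_x = 48.3996 × 0.906308 = 43.86 kN.
ΣF_y = 0: A_y + T·sin25° − 25 = 0 → A_y = 25 − 48.3996 × 0.422618 = 4.545 kN.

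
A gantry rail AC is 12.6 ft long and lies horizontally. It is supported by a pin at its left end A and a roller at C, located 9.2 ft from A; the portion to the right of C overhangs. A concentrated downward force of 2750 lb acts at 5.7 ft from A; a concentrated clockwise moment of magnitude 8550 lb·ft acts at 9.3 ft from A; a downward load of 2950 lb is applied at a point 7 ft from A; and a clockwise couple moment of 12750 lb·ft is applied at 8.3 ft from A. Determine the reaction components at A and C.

ΣM about A: C_y·9.2 − 2750·5.7 − 8550 − 2950·7 − 12750 = 0 → C_y = 57625/9.2 = 6263.59 ≈ 6264 lb.
ΣF_y = 0: A_y + 6263.59 − 2750 − 2950 = 0 → A_y = -563.6 lb.
ΣF_x = 0: no horizontal applied forces, so A_x = 0.

A_x = 0, A_y = -563.6 lb, C_y = 6264 lb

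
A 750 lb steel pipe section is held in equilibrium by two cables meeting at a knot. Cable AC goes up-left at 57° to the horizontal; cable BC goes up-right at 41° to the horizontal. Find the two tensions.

T_AC = 571.6 lb, T_BC = 412.5 lb

ΣF_x = 0: −T_AC·cos57° + T_BC·cos41° = 0 → T_BC = 0.721654·T_AC.
ΣF_y = 0: T_AC·sin57° + T_BC·sin41° = 750.
Substitute: T_AC·(0.838671 + 0.721654·0.656059) = 750 → T_AC = 571.595 ≈ 571.6 lb.
Then T_BC = 0.721654 × 571.595 = 412.5 lb.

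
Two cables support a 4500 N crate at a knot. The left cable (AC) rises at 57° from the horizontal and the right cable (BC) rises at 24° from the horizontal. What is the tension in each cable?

T_AC = 4162 N, T_BC = 2481 N

ΣF_x = 0: −T_AC·cos57° + T_BC·cos24° = 0 → T_BC = 0.596182·T_AC.
ΣF_y = 0: T_AC·sin57° + T_BC·sin24° = 4500.
Substitute: T_AC·(0.838671 + 0.596182·0.406737) = 4500 → T_AC = 4162.2 ≈ 4162 N.
Then T_BC = 0.596182 × 4162.2 = 2481 N.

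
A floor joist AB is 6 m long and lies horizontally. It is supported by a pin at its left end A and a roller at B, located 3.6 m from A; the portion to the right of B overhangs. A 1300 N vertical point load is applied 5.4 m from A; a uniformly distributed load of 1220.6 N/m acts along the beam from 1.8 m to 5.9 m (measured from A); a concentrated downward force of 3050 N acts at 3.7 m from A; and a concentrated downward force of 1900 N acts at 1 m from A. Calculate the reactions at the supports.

Resultant of the distributed load: 1220.6 × 4.1 = 5004.46 N at 3.85 m from A.
Moments about A: B_y·3.6 − 1300·5.4 − (1220.6·4.1)·3.85 − 3050·3.7 − 1900·1 = 0 → B_y = 39472.171/3.6 = 10964.5 ≈ 10960 N.
ΣF_y = 0: A_y + 10964.5 − 1300 − 1220.6·4.1 − 3050 − 1900 = 0 → A_y = 290.0 N.
ΣF_x = 0: no horizontal applied forces, so A_x = 0.

A_x = 0, A_y = 290.0 N, B_y = 10960 N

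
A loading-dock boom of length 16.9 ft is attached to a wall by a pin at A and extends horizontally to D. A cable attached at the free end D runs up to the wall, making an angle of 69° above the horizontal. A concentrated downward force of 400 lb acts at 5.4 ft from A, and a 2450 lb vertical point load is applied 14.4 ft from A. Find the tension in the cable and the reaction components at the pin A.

ΣM about A: T·sin69°·16.9 − 400·5.4 − 2450·14.4 = 0 → T = 37440/(16.9·0.93358) = 2373 lb.
ΣF_x = 0: A_x − T·cos69° = 0 → A_x = 2373 × 0.358368 = 850.4 lb.
ΣF_y = 0: A_y + T·sin69° − 400 − 2450 = 0 → A_y = 2850 − 2373 × 0.93358 = 634.6 lb.

T = 2373 lb, A_x = 850.4 lb, A_y = 634.6 lb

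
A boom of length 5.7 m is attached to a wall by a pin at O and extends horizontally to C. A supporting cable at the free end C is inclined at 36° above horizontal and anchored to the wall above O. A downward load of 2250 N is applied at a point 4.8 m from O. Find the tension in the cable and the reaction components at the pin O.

ΣM about O: T·sin36°·5.7 − 2250·4.8 = 0 → T = 10800/(5.7·0.587785) = 3223.52 ≈ 3224 N.
ΣF_x = 0: O_x − T·cos36° = 0 → O_x = 3223.52 × 0.809017 = 2608 N.
ΣF_y = 0: O_y + T·sin36° − 2250 = 0 → O_y = 2250 − 3223.52 × 0.587785 = 355.3 N.

T = 3224 N, O_x = 2608 N, O_y = 355.3 N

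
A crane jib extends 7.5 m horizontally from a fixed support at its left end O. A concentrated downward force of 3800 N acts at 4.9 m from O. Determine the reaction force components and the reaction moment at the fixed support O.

ΣF_x = 0: O_x = 0.
ΣF_y = 0: O_y − 3800 = 0 → O_y = 3800 N.
ΣM about O: M_O − 3800·4.9 = 0 → M_O = 18620 N·m.

O_x = 0, O_y = 3800 N, M_O = 18620 N·m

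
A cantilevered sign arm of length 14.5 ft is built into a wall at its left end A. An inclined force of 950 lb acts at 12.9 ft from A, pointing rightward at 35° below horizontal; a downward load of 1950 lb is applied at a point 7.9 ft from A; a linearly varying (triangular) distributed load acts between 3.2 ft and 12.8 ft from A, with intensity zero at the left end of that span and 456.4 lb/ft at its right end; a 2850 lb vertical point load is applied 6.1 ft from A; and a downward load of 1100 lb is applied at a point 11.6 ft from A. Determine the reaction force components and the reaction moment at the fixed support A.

A_x = -778.2 lb, A_y = 8636 lb, M_A = 73610 lb·ft

Resultant of the triangular load: ½ × 456.4 × 9.6 = 2190.72 lb, acting at 9.6 ft from A (one-third of the span from the peak).
ΣF_x = 0: A_x + 950·cos35° = 0 → A_x = -778.2 lb.
ΣF_y = 0: A_y − 950·sin35° − 1950 − ½·456.4·9.6 − 2850 − 1100 = 0 → A_y = 8636 lb.
ΣM about A: M_A − 950·sin35°·12.9 − 1950·7.9 − (½·456.4·9.6)·9.6 − 2850·6.1 − 1100·11.6 = 0 → M_A = 73610 lb·ft.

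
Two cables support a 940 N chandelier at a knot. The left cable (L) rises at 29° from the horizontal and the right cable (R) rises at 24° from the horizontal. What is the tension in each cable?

ΣF_x = 0: −T_L·cos29° + T_R·cos24° = 0 → T_R = 0.95739·T_L.
ΣF_y = 0: T_L·sin29° + T_R·sin24° = 940.
Substitute: T_L·(0.48481 + 0.95739·0.406737) = 940 → T_L = 1075.25 ≈ 1075 N.
Then T_R = 0.95739 × 1075.25 = 1029 N.

T_L = 1075 N, T_R = 1029 N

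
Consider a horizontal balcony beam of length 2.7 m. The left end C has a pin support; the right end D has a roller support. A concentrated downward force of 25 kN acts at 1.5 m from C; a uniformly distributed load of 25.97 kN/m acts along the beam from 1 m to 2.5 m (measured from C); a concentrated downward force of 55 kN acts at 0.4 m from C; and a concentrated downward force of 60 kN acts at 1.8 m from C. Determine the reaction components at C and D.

Resultant of the distributed load: 25.97 × 1.5 = 38.955 kN at 1.75 m from C.
Taking moments about C: D_y·2.7 − 25·1.5 − (25.97·1.5)·1.75 − 55·0.4 − 60·1.8 = 0 → D_y = 235.67125/2.7 = 87.2856 ≈ 87.29 kN.
ΣF_y = 0: C_y + 87.2856 − 25 − 25.97·1.5 − 55 − 60 = 0 → C_y = 91.67 kN.
ΣF_x = 0: no horizontal applied forces, so C_x = 0.

C_x = 0, C_y = 91.67 kN, D_y = 87.29 kN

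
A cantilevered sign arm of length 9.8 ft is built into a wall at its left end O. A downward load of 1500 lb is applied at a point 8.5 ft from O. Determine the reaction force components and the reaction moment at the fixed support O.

O_x = 0, O_y = 1500 lb, M_O = 12750 lb·ft

ΣF_x = 0: O_x = 0.
ΣF_y = 0: O_y − 1500 = 0 → O_y = 1500 lb.
ΣM about O: M_O − 1500·8.5 = 0 → M_O = 12750 lb·ft.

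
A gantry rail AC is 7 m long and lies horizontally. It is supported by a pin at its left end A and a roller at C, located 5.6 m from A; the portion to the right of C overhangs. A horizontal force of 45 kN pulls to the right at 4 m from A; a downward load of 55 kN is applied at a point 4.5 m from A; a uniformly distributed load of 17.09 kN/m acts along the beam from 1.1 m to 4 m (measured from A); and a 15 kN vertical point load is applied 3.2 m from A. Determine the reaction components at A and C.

Resultant of the distributed load: 17.09 × 2.9 = 49.561 kN at 2.55 m from A.
ΣM about A: C_y·5.6 − 55·4.5 − (17.09·2.9)·2.55 − 15·3.2 = 0 → C_y = 421.88055/5.6 = 75.3358 ≈ 75.34 kN.
ΣF_y = 0: A_y + 75.3358 − 55 − 17.09·2.9 − 15 = 0 → A_y = 44.23 kN.
ΣF_x = 0: A_x + 45 = 0 → A_x = -45.00 kN.

A_x = -45.00 kN, A_y = 44.23 kN, C_y = 75.34 kN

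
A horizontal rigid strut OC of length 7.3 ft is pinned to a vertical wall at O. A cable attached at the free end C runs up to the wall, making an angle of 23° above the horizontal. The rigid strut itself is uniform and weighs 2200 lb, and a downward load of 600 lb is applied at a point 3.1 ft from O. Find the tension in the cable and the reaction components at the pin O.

ΣM about O: T·sin23°·7.3 − 2200·3.65 − 600·3.1 = 0 → T = 9890/(7.3·0.390731) = 3467.33 ≈ 3467 lb.
ΣF_x = 0: O_x − T·cos23° = 0 → O_x = 3467.33 × 0.920505 = 3192 lb.
ΣF_y = 0: O_y + T·sin23° − 2200 − 600 = 0 → O_y = 2800 − 3467.33 × 0.390731 = 1445 lb.

T = 3467 lb, O_x = 3192 lb, O_y = 1445 lb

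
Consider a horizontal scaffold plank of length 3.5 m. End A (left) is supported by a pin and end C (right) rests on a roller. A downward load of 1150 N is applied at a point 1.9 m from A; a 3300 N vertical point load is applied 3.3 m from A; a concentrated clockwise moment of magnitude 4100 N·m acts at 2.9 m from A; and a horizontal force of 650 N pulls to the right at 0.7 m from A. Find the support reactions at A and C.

Moments about A: C_y·3.5 − 1150·1.9 − 3300·3.3 − 4100 = 0 → C_y = 17175/3.5 = 4907.14 ≈ 4907 N.
ΣF_y = 0: A_y + 4907.14 − 1150 − 3300 = 0 → A_y = -457.1 N.
ΣF_x = 0: A_x + 650 = 0 → A_x = -650.0 N.

A_x = -650.0 N, A_y = -457.1 N, C_y = 4907 N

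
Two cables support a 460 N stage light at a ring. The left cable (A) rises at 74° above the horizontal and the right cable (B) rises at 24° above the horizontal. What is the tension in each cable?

ΣF_x = 0: −T_A·cos74° + T_B·cos24° = 0 → T_B = 0.301723·T_A.
ΣF_y = 0: T_A·sin74° + T_B·sin24° = 460.
Substitute: T_A·(0.961262 + 0.301723·0.406737) = 460 → T_A = 424.361 ≈ 424.4 N.
Then T_B = 0.301723 × 424.361 = 128.0 N.

T_A = 424.4 N, T_B = 128.0 N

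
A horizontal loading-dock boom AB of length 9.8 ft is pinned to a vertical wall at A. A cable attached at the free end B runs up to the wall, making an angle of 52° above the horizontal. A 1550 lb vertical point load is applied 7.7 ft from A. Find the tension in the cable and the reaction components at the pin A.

ΣM about A: T·sin52°·9.8 − 1550·7.7 = 0 → T = 11935/(9.8·0.788011) = 1545.48 ≈ 1545 lb.
ΣF_x = 0: A_x − T·cos52° = 0 → A_x = 1545.48 × 0.615661 = 951.5 lb.
ΣF_y = 0: A_y + T·sin52° − 1550 = 0 → A_y = 1550 − 1545.48 × 0.788011 = 332.1 lb.

T = 1545 lb, A_x = 951.5 lb, A_y = 332.1 lb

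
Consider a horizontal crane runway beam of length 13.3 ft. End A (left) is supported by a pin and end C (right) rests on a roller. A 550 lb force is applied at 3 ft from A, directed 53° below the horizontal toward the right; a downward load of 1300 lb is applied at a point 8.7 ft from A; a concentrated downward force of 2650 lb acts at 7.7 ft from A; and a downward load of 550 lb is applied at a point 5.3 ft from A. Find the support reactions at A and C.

Taking moments about A: C_y·13.3 − 550·sin53°·3 − 1300·8.7 − 2650·7.7 − 550·5.3 = 0 → C_y = 35947.7/13.3 = 2702.83 ≈ 2703 lb.
ΣF_y = 0: A_y + 2702.83 − 550·sin53° − 1300 − 2650 − 550 = 0 → A_y = 2236 lb.
ΣF_x = 0: A_x + 550·cos53° = 0 → A_x = -331.0 lb.

A_x = -331.0 lb, A_y = 2236 lb, C_y = 2703 lb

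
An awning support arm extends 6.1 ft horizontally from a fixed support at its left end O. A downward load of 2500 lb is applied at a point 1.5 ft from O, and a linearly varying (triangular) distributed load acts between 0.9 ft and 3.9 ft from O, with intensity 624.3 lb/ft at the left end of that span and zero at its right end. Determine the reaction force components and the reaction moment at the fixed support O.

Resultant of the triangular load: ½ × 624.3 × 3 = 936.45 lb, acting at 1.9 ft from O (one-third of the span from the peak).
ΣF_x = 0: O_x = 0.
ΣF_y = 0: O_y − 2500 − ½·624.3·3 = 0 → O_y = 3436 lb.
ΣM about O: M_O − 2500·1.5 − (½·624.3·3)·1.9 = 0 → M_O = 5529 lb·ft.

O_x = 0, O_y = 3436 lb, M_O = 5529 lb·ft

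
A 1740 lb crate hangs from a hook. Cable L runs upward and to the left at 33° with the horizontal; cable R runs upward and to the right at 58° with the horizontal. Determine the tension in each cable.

T_L = 922.2 lb, T_R = 1460 lb

ΣF_x = 0: −T_L·cos33° + T_R·cos58° = 0 → T_R = 1.58264·T_L.
ΣF_y = 0: T_L·sin33° + T_R·sin58° = 1740.
Substitute: T_L·(0.544639 + 1.58264·0.848048) = 1740 → T_L = 922.199 ≈ 922.2 lb.
Then T_R = 1.58264 × 922.199 = 1460 lb.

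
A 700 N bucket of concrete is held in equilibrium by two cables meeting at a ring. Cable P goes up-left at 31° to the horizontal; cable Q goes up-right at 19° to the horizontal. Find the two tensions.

T_P = 864.0 N, T_Q = 783.3 N

ΣF_x = 0: −T_P·cos31° + T_Q·cos19° = 0 → T_Q = 0.906558·T_P.
ΣF_y = 0: T_P·sin31° + T_Q·sin19° = 700.
Substitute: T_P·(0.515038 + 0.906558·0.325568) = 700 → T_P = 864.001 ≈ 864.0 N.
Then T_Q = 0.906558 × 864.001 = 783.3 N.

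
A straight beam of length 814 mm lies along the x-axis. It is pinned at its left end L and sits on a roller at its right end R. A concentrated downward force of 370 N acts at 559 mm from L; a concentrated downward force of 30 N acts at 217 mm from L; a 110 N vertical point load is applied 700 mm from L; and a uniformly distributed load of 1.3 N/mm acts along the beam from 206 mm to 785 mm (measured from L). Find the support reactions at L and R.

L_x = 0, L_y = 447.8 N, R_y = 814.9 N

Resultant of the distributed load: 1.3 × 579 = 752.7 N at 495.5 mm from L.
Moments about L: R_y·814 − 370·559 − 30·217 − 110·700 − (1.3·579)·495.5 = 0 → R_y = 663302.85/814 = 814.868 ≈ 814.9 N.
ΣF_y = 0: L_y + 814.868 − 370 − 30 − 110 − 1.3·579 = 0 → L_y = 447.8 N.
ΣF_x = 0: no horizontal applied forces, so L_x = 0.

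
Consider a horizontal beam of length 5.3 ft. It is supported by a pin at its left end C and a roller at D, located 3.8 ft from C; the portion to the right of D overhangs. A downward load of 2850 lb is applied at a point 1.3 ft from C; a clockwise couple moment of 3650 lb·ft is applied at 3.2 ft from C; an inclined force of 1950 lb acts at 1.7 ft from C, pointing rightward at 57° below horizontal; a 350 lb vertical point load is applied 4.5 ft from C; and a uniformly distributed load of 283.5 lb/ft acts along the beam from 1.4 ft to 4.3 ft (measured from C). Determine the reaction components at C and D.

C_x = -1062 lb, C_y = 1959 lb, D_y = 3698 lb

Resultant of the distributed load: 283.5 × 2.9 = 822.15 lb at 2.85 ft from C.
Moments about C: D_y·3.8 − 2850·1.3 − 3650 − 1950·sin57°·1.7 − 350·4.5 − (283.5·2.9)·2.85 = 0 → D_y = 14053.3/3.8 = 3698.24 ≈ 3698 lb.
ΣF_y = 0: C_y + 3698.24 − 2850 − 1950·sin57° − 350 − 283.5·2.9 = 0 → C_y = 1959 lb.
ΣF_x = 0: C_x + 1950·cos57° = 0 → C_x = -1062 lb.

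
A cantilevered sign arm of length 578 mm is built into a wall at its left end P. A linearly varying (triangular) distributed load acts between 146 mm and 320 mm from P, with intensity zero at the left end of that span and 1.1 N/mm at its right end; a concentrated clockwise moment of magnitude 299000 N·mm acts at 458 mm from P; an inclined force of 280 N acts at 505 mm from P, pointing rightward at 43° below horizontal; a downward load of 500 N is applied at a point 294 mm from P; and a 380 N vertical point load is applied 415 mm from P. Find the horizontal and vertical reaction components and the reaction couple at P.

P_x = -204.8 N, P_y = 1167 N, M_P = 725200 N·mm

Resultant of the triangular load: ½ × 1.1 × 174 = 95.7 N, acting at 262 mm from P (one-third of the span from the peak).
ΣF_x = 0: P_x + 280·cos43° = 0 → P_x = -204.8 N.
ΣF_y = 0: P_y − ½·1.1·174 − 280·sin43° − 500 − 380 = 0 → P_y = 1167 N.
ΣM about P: M_P − (½·1.1·174)·262 − 299000 − 280·sin43°·505 − 500·294 − 380·415 = 0 → M_P = 725200 N·mm.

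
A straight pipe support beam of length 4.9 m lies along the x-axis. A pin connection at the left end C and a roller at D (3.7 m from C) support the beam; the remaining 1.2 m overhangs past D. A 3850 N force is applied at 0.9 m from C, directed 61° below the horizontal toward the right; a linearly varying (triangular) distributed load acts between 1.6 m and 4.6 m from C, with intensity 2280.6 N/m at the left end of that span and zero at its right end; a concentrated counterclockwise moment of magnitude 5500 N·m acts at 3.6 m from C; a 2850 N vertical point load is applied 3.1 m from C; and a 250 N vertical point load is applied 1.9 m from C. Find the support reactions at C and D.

C_x = -1867 N, C_y = 5636 N, D_y = 4253 N

Resultant of the triangular load: ½ × 2280.6 × 3 = 3420.9 N, acting at 2.6 m from C (one-third of the span from the peak).
ΣM about C: D_y·3.7 − 3850·sin61°·0.9 − (½·2280.6·3)·2.6 + 5500 − 2850·3.1 − 250·1.9 = 0 → D_y = 15734.9/3.7 = 4252.68 ≈ 4253 N.
ΣF_y = 0: C_y + 4252.68 − 3850·sin61° − ½·2280.6·3 − 2850 − 250 = 0 → C_y = 5636 N.
ΣF_x = 0: C_x + 3850·cos61° = 0 → C_x = -1867 N.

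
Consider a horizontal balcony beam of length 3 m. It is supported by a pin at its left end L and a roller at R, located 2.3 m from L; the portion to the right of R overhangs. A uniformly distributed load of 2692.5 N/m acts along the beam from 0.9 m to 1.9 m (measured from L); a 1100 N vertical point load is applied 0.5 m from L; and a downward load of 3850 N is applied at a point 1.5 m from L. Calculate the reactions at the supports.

L_x = 0, L_y = 3254 N, R_y = 4389 N

Resultant of the distributed load: 2692.5 × 1 = 2692.5 N at 1.4 m from L.
ΣM about L: R_y·2.3 − (2692.5·1)·1.4 − 1100·0.5 − 3850·1.5 = 0 → R_y = 10094.5/2.3 = 4388.91 ≈ 4389 N.
ΣF_y = 0: L_y + 4388.91 − 2692.5·1 − 1100 − 3850 = 0 → L_y = 3254 N.
ΣF_x = 0: no horizontal applied forces, so L_x = 0.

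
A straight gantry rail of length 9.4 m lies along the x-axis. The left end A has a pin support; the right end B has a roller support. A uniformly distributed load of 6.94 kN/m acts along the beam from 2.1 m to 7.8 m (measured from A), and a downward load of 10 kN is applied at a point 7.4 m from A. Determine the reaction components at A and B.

Resultant of the distributed load: 6.94 × 5.7 = 39.558 kN at 4.95 m from A.
Moments about A: B_y·9.4 − (6.94·5.7)·4.95 − 10·7.4 = 0 → B_y = 269.8121/9.4 = 28.7034 ≈ 28.70 kN.
ΣF_y = 0: A_y + 28.7034 − 6.94·5.7 − 10 = 0 → A_y = 20.85 kN.
ΣF_x = 0: no horizontal applied forces, so A_x = 0.

A_x = 0, A_y = 20.85 kN, B_y = 28.70 kN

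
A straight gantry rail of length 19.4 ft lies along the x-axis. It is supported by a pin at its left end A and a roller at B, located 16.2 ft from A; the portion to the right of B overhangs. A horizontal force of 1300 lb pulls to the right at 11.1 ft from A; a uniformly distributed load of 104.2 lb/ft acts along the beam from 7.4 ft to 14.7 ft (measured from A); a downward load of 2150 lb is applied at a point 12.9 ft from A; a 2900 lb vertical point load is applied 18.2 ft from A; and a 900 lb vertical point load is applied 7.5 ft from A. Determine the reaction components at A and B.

A_x = -1300 lb, A_y = 805.1 lb, B_y = 5906 lb

Resultant of the distributed load: 104.2 × 7.3 = 760.66 lb at 11.05 ft from A.
ΣM about A: B_y·16.2 − (104.2·7.3)·11.05 − 2150·12.9 − 2900·18.2 − 900·7.5 = 0 → B_y = 95670.293/16.2 = 5905.57 ≈ 5906 lb.
ΣF_y = 0: A_y + 5905.57 − 104.2·7.3 − 2150 − 2900 − 900 = 0 → A_y = 805.1 lb.
ΣF_x = 0: A_x + 1300 = 0 → A_x = -1300 lb.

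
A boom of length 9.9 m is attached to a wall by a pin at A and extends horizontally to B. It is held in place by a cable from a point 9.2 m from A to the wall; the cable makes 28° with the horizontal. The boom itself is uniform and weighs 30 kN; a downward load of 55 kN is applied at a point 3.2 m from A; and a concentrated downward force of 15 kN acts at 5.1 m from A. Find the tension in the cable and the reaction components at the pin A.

ΣM about A: T·sin28°·9.2 − 30·4.95 − 55·3.2 − 15·5.1 = 0 → T = 401/(9.2·0.469472) = 92.8425 ≈ 92.84 kN.
ΣF_x = 0: A_x − T·cos28° = 0 → A_x = 92.8425 × 0.882948 = 81.98 kN.
ΣF_y = 0: A_y + T·sin28° − 30 − 55 − 15 = 0 → A_y = 100 − 92.8425 × 0.469472 = 56.41 kN.

T = 92.84 kN, A_x = 81.98 kN, A_y = 56.41 kN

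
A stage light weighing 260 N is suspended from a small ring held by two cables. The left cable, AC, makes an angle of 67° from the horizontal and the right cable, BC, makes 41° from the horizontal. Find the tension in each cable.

T_AC = 206.3 N, T_BC = 106.8 N

ΣF_x = 0: −T_AC·cos67° + T_BC·cos41° = 0 → T_BC = 0.517724·T_AC.
ΣF_y = 0: T_AC·sin67° + T_BC·sin41° = 260.
Substitute: T_AC·(0.920505 + 0.517724·0.656059) = 260 → T_AC = 206.323 ≈ 206.3 N.
Then T_BC = 0.517724 × 206.323 = 106.8 N.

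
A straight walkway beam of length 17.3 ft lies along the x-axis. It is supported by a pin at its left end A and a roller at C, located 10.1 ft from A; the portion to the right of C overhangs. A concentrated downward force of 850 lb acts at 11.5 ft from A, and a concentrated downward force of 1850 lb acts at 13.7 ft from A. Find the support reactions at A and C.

Moments about A: C_y·10.1 − 850·11.5 − 1850·13.7 = 0 → C_y = 35120/10.1 = 3477.23 ≈ 3477 lb.
ΣF_y = 0: A_y + 3477.23 − 850 − 1850 = 0 → A_y = -777.2 lb.
ΣF_x = 0: no horizontal applied forces, so A_x = 0.

A_x = 0, A_y = -777.2 lb, C_y = 3477 lb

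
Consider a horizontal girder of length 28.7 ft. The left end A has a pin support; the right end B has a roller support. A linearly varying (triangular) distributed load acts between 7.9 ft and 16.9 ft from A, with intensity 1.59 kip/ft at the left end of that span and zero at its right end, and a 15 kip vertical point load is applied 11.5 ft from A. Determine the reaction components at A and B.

A_x = 0, A_y = 13.43 kip, B_y = 8.728 kip

Resultant of the triangular load: ½ × 1.59 × 9 = 7.155 kip, acting at 10.9 ft from A (one-third of the span from the peak).
Taking moments about A: B_y·28.7 − (½·1.59·9)·10.9 − 15·11.5 = 0 → B_y = 250.4895/28.7 = 8.72786 ≈ 8.728 kip.
ΣF_y = 0: A_y + 8.72786 − ½·1.59·9 − 15 = 0 → A_y = 13.43 kip.
ΣF_x = 0: no horizontal applied forces, so A_x = 0.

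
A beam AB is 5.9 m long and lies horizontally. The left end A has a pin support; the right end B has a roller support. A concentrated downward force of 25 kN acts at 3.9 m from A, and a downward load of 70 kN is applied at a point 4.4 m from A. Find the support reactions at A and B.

A_x = 0, A_y = 26.27 kN, B_y = 68.73 kN

Taking moments about A: B_y·5.9 − 25·3.9 − 70·4.4 = 0 → B_y = 405.5/5.9 = 68.7288 ≈ 68.73 kN.
ΣF_y = 0: A_y + 68.7288 − 25 − 70 = 0 → A_y = 26.27 kN.
ΣF_x = 0: no horizontal applied forces, so A_x = 0.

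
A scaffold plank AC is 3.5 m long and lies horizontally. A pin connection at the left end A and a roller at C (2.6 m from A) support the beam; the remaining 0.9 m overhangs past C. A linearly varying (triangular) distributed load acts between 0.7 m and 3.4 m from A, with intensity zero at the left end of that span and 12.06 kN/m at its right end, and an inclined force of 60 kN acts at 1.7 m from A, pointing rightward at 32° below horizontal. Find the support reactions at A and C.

Resultant of the triangular load: ½ × 12.06 × 2.7 = 16.281 kN, acting at 2.5 m from A (one-third of the span from the peak).
ΣM about A: C_y·2.6 − (½·12.06·2.7)·2.5 − 60·sin32°·1.7 = 0 → C_y = 94.7543/2.6 = 36.444 ≈ 36.44 kN.
ΣF_y = 0: A_y + 36.444 − ½·12.06·2.7 − 60·sin32° = 0 → A_y = 11.63 kN.
ΣF_x = 0: A_x + 60·cos32° = 0 → A_x = -50.88 kN.

A_x = -50.88 kN, A_y = 11.63 kN, C_y = 36.44 kN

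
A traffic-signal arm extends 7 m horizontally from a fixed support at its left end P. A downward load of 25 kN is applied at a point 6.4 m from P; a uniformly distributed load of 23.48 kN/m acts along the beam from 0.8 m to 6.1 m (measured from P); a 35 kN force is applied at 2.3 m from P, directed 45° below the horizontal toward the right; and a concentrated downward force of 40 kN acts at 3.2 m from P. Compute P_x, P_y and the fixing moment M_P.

Resultant of the distributed load: 23.48 × 5.3 = 124.444 kN at 3.45 m from P.
ΣF_x = 0: P_x + 35·cos45° = 0 → P_x = -24.75 kN.
ΣF_y = 0: P_y − 25 − 23.48·5.3 − 35·sin45° − 40 = 0 → P_y = 214.2 kN.
ΣM about P: M_P − 25·6.4 − (23.48·5.3)·3.45 − 35·sin45°·2.3 − 40·3.2 = 0 → M_P = 774.3 kN·m.

P_x = -24.75 kN, P_y = 214.2 kN, M_P = 774.3 kN·m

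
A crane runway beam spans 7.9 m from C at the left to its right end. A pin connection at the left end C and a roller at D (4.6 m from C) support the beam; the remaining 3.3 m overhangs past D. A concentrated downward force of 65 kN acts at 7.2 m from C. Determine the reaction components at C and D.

C_x = 0, C_y = -36.74 kN, D_y = 101.7 kN

Moments about C: D_y·4.6 − 65·7.2 = 0 → D_y = 468/4.6 = 101.739 ≈ 101.7 kN.
ΣF_y = 0: C_y + 101.739 − 65 = 0 → C_y = -36.74 kN.
ΣF_x = 0: no horizontal applied forces, so C_x = 0.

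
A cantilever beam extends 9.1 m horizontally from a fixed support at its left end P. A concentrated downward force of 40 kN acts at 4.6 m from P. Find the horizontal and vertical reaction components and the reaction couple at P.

P_x = 0, P_y = 40.00 kN, M_P = 184.0 kN·m

ΣF_x = 0: P_x = 0.
ΣF_y = 0: P_y − 40 = 0 → P_y = 40.00 kN.
ΣM about P: M_P − 40·4.6 = 0 → M_P = 184.0 kN·m.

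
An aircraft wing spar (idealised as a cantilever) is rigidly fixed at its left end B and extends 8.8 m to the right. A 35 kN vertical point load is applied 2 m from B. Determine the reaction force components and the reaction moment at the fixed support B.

B_x = 0, B_y = 35.00 kN, M_B = 70.00 kN·m

ΣF_x = 0: B_x = 0.
ΣF_y = 0: B_y − 35 = 0 → B_y = 35.00 kN.
ΣM about B: M_B − 35·2 = 0 → M_B = 70.00 kN·m.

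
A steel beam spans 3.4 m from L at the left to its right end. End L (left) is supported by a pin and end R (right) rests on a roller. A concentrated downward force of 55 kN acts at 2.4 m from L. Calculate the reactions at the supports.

Taking moments about L: R_y·3.4 − 55·2.4 = 0 → R_y = 132/3.4 = 38.8235 ≈ 38.82 kN.
ΣF_y = 0: L_y + 38.8235 − 55 = 0 → L_y = 16.18 kN.
ΣF_x = 0: no horizontal applied forces, so L_x = 0.

L_x = 0, L_y = 16.18 kN, R_y = 38.82 kN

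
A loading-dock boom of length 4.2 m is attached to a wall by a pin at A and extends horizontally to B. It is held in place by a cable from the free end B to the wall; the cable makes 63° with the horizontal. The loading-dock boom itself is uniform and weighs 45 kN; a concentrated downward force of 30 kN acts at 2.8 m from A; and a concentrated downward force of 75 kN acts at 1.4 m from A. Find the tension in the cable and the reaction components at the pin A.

T = 75.76 kN, A_x = 34.39 kN, A_y = 82.50 kN

ΣM about A: T·sin63°·4.2 − 45·2.1 − 30·2.8 − 75·1.4 = 0 → T = 283.5/(4.2·0.891007) = 75.757 ≈ 75.76 kN.
ΣF_x = 0: A_x − T·cos63° = 0 → A_x = 75.757 × 0.45399 = 34.39 kN.
ΣF_y = 0: A_y + T·sin63° − 45 − 30 − 75 = 0 → A_y = 150 − 75.757 × 0.891007 = 82.50 kN.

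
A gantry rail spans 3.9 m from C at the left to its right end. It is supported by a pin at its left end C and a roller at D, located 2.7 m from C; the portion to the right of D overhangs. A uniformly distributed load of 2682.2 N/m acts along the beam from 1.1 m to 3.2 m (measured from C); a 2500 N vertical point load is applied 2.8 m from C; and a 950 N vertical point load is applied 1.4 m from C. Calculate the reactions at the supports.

C_x = 0, C_y = 1512 N, D_y = 7570 N

Resultant of the distributed load: 2682.2 × 2.1 = 5632.62 N at 2.15 m from C.
Taking moments about C: D_y·2.7 − (2682.2·2.1)·2.15 − 2500·2.8 − 950·1.4 = 0 → D_y = 20440.133/2.7 = 7570.42 ≈ 7570 N.
ΣF_y = 0: C_y + 7570.42 − 2682.2·2.1 − 2500 − 950 = 0 → C_y = 1512 N.
ΣF_x = 0: no horizontal applied forces, so C_x = 0.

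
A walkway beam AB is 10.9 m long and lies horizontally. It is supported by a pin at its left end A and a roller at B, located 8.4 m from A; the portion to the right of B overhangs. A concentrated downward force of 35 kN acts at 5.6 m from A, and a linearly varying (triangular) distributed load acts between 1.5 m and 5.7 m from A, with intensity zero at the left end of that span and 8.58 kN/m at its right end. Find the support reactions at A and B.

Resultant of the triangular load: ½ × 8.58 × 4.2 = 18.018 kN, acting at 4.3 m from A (one-third of the span from the peak).
ΣM about A: B_y·8.4 − 35·5.6 − (½·8.58·4.2)·4.3 = 0 → B_y = 273.4774/8.4 = 32.5568 ≈ 32.56 kN.
ΣF_y = 0: A_y + 32.5568 − 35 − ½·8.58·4.2 = 0 → A_y = 20.46 kN.
ΣF_x = 0: no horizontal applied forces, so A_x = 0.

A_x = 0, A_y = 20.46 kN, B_y = 32.56 kN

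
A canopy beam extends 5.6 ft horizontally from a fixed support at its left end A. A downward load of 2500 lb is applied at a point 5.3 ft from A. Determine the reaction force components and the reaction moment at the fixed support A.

ΣF_x = 0: A_x = 0.
ΣF_y = 0: A_y − 2500 = 0 → A_y = 2500 lb.
ΣM about A: M_A − 2500·5.3 = 0 → M_A = 13250 lb·ft.

A_x = 0, A_y = 2500 lb, M_A = 13250 lb·ft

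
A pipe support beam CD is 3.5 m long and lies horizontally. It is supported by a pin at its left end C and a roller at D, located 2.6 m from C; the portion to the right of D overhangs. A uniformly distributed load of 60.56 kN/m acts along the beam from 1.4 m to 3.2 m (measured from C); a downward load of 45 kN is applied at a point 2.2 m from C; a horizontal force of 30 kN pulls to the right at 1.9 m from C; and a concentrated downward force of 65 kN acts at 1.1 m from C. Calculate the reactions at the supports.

Resultant of the distributed load: 60.56 × 1.8 = 109.008 kN at 2.3 m from C.
Taking moments about C: D_y·2.6 − (60.56·1.8)·2.3 − 45·2.2 − 65·1.1 = 0 → D_y = 421.2184/2.6 = 162.007 ≈ 162.0 kN.
ΣF_y = 0: C_y + 162.007 − 60.56·1.8 − 45 − 65 = 0 → C_y = 57.00 kN.
ΣF_x = 0: C_x + 30 = 0 → C_x = -30.00 kN.

C_x = -30.00 kN, C_y = 57.00 kN, D_y = 162.0 kN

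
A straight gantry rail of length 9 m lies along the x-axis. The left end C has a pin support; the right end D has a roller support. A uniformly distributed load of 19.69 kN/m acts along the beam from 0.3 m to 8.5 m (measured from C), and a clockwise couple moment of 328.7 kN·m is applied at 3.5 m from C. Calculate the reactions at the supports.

Resultant of the distributed load: 19.69 × 8.2 = 161.458 kN at 4.4 m from C.
Moments about C: D_y·9 − (19.69·8.2)·4.4 − 328.7 = 0 → D_y = 1039.1152/9 = 115.457 ≈ 115.5 kN.
ΣF_y = 0: C_y + 115.457 − 19.69·8.2 = 0 → C_y = 46.00 kN.
ΣF_x = 0: no horizontal applied forces, so C_x = 0.

C_x = 0, C_y = 46.00 kN, D_y = 115.5 kN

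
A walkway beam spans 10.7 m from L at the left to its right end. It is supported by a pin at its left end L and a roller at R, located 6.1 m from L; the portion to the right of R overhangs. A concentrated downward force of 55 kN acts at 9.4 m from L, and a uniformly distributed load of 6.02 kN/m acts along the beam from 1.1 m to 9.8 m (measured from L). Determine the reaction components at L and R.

L_x = 0, L_y = -24.17 kN, R_y = 131.5 kN

Resultant of the distributed load: 6.02 × 8.7 = 52.374 kN at 5.45 m from L.
Moments about L: R_y·6.1 − 55·9.4 − (6.02·8.7)·5.45 = 0 → R_y = 802.4383/6.1 = 131.547 ≈ 131.5 kN.
ΣF_y = 0: L_y + 131.547 − 55 − 6.02·8.7 = 0 → L_y = -24.17 kN.
ΣF_x = 0: no horizontal applied forces, so L_x = 0.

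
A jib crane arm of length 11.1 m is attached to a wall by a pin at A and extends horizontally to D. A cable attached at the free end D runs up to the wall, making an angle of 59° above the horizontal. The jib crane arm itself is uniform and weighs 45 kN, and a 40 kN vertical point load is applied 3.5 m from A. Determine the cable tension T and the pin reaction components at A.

ΣM about A: T·sin59°·11.1 − 45·5.55 − 40·3.5 = 0 → T = 389.75/(11.1·0.857167) = 40.9636 ≈ 40.96 kN.
ΣF_x = 0: A_x − T·cos59° = 0 → A_x = 40.9636 × 0.515038 = 21.10 kN.
ΣF_y = 0: A_y + T·sin59° − 45 − 40 = 0 → A_y = 85 − 40.9636 × 0.857167 = 49.89 kN.

T = 40.96 kN, A_x = 21.10 kN, A_y = 49.89 kN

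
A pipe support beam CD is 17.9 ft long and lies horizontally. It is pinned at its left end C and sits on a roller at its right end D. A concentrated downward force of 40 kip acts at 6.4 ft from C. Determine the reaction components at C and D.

Moments about C: D_y·17.9 − 40·6.4 = 0 → D_y = 256/17.9 = 14.3017 ≈ 14.30 kip.
ΣF_y = 0: C_y + 14.3017 − 40 = 0 → C_y = 25.70 kip.
ΣF_x = 0: no horizontal applied forces, so C_x = 0.

C_x = 0, C_y = 25.70 kip, D_y = 14.30 kip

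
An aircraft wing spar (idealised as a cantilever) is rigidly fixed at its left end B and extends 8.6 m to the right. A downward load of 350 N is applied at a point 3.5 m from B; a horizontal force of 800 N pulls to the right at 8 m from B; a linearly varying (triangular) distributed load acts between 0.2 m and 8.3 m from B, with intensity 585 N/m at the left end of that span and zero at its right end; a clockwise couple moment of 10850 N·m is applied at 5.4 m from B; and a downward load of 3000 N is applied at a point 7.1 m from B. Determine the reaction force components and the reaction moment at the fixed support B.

B_x = -800.0 N, B_y = 5719 N, M_B = 40250 N·m

Resultant of the triangular load: ½ × 585 × 8.1 = 2369.25 N, acting at 2.9 m from B (one-third of the span from the peak).
ΣF_x = 0: B_x + 800 = 0 → B_x = -800.0 N.
ΣF_y = 0: B_y − 350 − ½·585·8.1 − 3000 = 0 → B_y = 5719 N.
ΣM about B: M_B − 350·3.5 − (½·585·8.1)·2.9 − 10850 − 3000·7.1 = 0 → M_B = 40250 N·m.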